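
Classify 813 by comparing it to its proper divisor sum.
deficient

Proper divisors of 813: sum = 1 + 3 + 271 = 275
Since 275 < 813, 813 is deficient.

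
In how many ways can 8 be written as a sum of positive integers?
22

p(n) counts ways to write n as a sum of positive integers (order ignored).
Examples: 8; 7 + 1; 6 + 2; 6 + 1 + 1; 5 + 3; ... (22 total)
p(8) = 22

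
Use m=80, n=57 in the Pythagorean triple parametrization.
(3151, 9120, 9649)

Euclid's formula: a = m² - n², b = 2mn, c = m² + n²
m = 80, n = 57
a = 80² - 57² = 6400 - 3249 = 3151
b = 2 × 80 × 57 = 9120
c = 80² + 57² = 6400 + 3249 = 9649
Verification: 3151² + 9120² = 9928801 + 83174400 = 93103201 = 9649² ✓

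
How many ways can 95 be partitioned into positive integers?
104651419

p(n) counts ways to write n as a sum of positive integers (order ignored).
Euler's pentagonal recurrence: p(k) = p(k-1) + p(k-2) - p(k-5) - p(k-7) + p(k-12) + p(k-15) - ... (offsets j(3j∓1)/2, signs ++--, p(0)=1, p(<0)=0).
DP table for k = 0..94: p(0)=1, p(1)=1, p(2)=2, p(3)=3, p(4)=5, p(5)=7, p(6)=11, p(7)=15, p(8)=22, p(9)=30, p(10)=42, p(11)=56, p(12)=77, p(13)=101, p(14)=135, p(15)=176, p(16)=231, p(17)=297, p(18)=385, p(19)=490, p(20)=627, p(21)=792, p(22)=1002, p(23)=1255, p(24)=1575, p(25)=1958, p(26)=2436, p(27)=3010, p(28)=3718, p(29)=4565, p(30)=5604, p(31)=6842, p(32)=8349, p(33)=10143, p(34)=12310, p(35)=14883, p(36)=17977, p(37)=21637, p(38)=26015, p(39)=31185, p(40)=37338, p(41)=44583, p(42)=53174, p(43)=63261, p(44)=75175, p(45)=89134, p(46)=105558, p(47)=124754, p(48)=147273, p(49)=173525, p(50)=204226, p(51)=239943, p(52)=281589, p(53)=329931, p(54)=386155, p(55)=451276, p(56)=526823, p(57)=614154, p(58)=715220, p(59)=831820, p(60)=966467, p(61)=1121505, p(62)=1300156, p(63)=1505499, p(64)=1741630, p(65)=2012558, p(66)=2323520, p(67)=2679689, p(68)=3087735, p(69)=3554345, p(70)=4087968, p(71)=4697205, p(72)=5392783, p(73)=6185689, p(74)=7089500, p(75)=8118264, p(76)=9289091, p(77)=10619863, p(78)=12132164, p(79)=13848650, p(80)=15796476, p(81)=18004327, p(82)=20506255, p(83)=23338469, p(84)=26543660, p(85)=30167357, p(86)=34262962, p(87)=38887673, p(88)=44108109, p(89)=49995925, p(90)=56634173, p(91)=64112359, p(92)=72533807, p(93)=82010177, p(94)=92669720.
Final step: p(95) = p(94) + p(93) - p(90) - p(88) + p(83) + p(80) - p(73) - p(69) + p(60) + p(55) - p(44) - p(38) + p(25) + p(18) - p(3)
= 92669720 + 82010177 - 56634173 - 44108109 + 23338469 + 15796476 - 6185689 - 3554345 + 966467 + 451276 - 75175 - 26015 + 1958 + 385 - 3
= 104651419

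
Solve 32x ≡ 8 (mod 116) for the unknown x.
x ≡ 22 (mod 29)

gcd(32, 116) = 4, which divides 8, so solutions exist.
Divide through by 4: 8x ≡ 2 (mod 29).
Find 8^(-1) mod 29 by the extended Euclidean algorithm:
29 = 3 × 8 + 5  ⟹  5 = (1)·29 + (-3)·8
8 = 1 × 5 + 3  ⟹  3 = (-1)·29 + (4)·8
5 = 1 × 3 + 2  ⟹  2 = (2)·29 + (-7)·8
3 = 1 × 2 + 1  ⟹  1 = (-3)·29 + (11)·8
So (11)·8 ≡ 1 (mod 29), i.e. 8^(-1) ≡ 11 (mod 29).
x ≡ 11 × 2 = 22 ≡ 22 (mod 29).
Check: 32 × 22 = 704 ≡ 8 (mod 116).
x ≡ 22 (mod 29), giving 4 solutions mod 116.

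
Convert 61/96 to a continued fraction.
[0; 1, 1, 1, 2, 1, 8]

Euclidean algorithm steps:
61 = 0 × 96 + 61
96 = 1 × 61 + 35
61 = 1 × 35 + 26
35 = 1 × 26 + 9
26 = 2 × 9 + 8
9 = 1 × 8 + 1
8 = 8 × 1 + 0
Continued fraction: [0; 1, 1, 1, 2, 1, 8]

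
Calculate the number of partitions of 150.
40853235313

p(n) counts ways to write n as a sum of positive integers (order ignored).
Euler's pentagonal recurrence: p(k) = p(k-1) + p(k-2) - p(k-5) - p(k-7) + p(k-12) + p(k-15) - ... (offsets j(3j∓1)/2, signs ++--, p(0)=1, p(<0)=0).
DP table for k = 0..149: p(0)=1, p(1)=1, p(2)=2, p(3)=3, p(4)=5, p(5)=7, p(6)=11, p(7)=15, p(8)=22, p(9)=30, p(10)=42, p(11)=56, p(12)=77, p(13)=101, p(14)=135, p(15)=176, p(16)=231, p(17)=297, p(18)=385, p(19)=490, p(20)=627, p(21)=792, p(22)=1002, p(23)=1255, p(24)=1575, p(25)=1958, p(26)=2436, p(27)=3010, p(28)=3718, p(29)=4565, p(30)=5604, p(31)=6842, p(32)=8349, p(33)=10143, p(34)=12310, p(35)=14883, p(36)=17977, p(37)=21637, p(38)=26015, p(39)=31185, p(40)=37338, p(41)=44583, p(42)=53174, p(43)=63261, p(44)=75175, p(45)=89134, p(46)=105558, p(47)=124754, p(48)=147273, p(49)=173525, p(50)=204226, p(51)=239943, p(52)=281589, p(53)=329931, p(54)=386155, p(55)=451276, p(56)=526823, p(57)=614154, p(58)=715220, p(59)=831820, p(60)=966467, p(61)=1121505, p(62)=1300156, p(63)=1505499, p(64)=1741630, p(65)=2012558, p(66)=2323520, p(67)=2679689, p(68)=3087735, p(69)=3554345, p(70)=4087968, p(71)=4697205, p(72)=5392783, p(73)=6185689, p(74)=7089500, p(75)=8118264, p(76)=9289091, p(77)=10619863, p(78)=12132164, p(79)=13848650, p(80)=15796476, p(81)=18004327, p(82)=20506255, p(83)=23338469, p(84)=26543660, p(85)=30167357, p(86)=34262962, p(87)=38887673, p(88)=44108109, p(89)=49995925, p(90)=56634173, p(91)=64112359, p(92)=72533807, p(93)=82010177, p(94)=92669720, p(95)=104651419, p(96)=118114304, p(97)=133230930, p(98)=150198136, p(99)=169229875, p(100)=190569292, p(101)=214481126, p(102)=241265379, p(103)=271248950, p(104)=304801365, p(105)=342325709, p(106)=384276336, p(107)=431149389, p(108)=483502844, p(109)=541946240, p(110)=607163746, p(111)=679903203, p(112)=761002156, p(113)=851376628, p(114)=952050665, p(115)=1064144451, p(116)=1188908248, p(117)=1327710076, p(118)=1482074143, p(119)=1653668665, p(120)=1844349560, p(121)=2056148051, p(122)=2291320912, p(123)=2552338241, p(124)=2841940500, p(125)=3163127352, p(126)=3519222692, p(127)=3913864295, p(128)=4351078600, p(129)=4835271870, p(130)=5371315400, p(131)=5964539504, p(132)=6620830889, p(133)=7346629512, p(134)=8149040695, p(135)=9035836076, p(136)=10015581680, p(137)=11097645016, p(138)=12292341831, p(139)=13610949895, p(140)=15065878135, p(141)=16670689208, p(142)=18440293320, p(143)=20390982757, p(144)=22540654445, p(145)=24908858009, p(146)=27517052599, p(147)=30388671978, p(148)=33549419497, p(149)=37027355200.
Final step: p(150) = p(149) + p(148) - p(145) - p(143) + p(138) + p(135) - p(128) - p(124) + p(115) + p(110) - p(99) - p(93) + p(80) + p(73) - p(58) - p(50) + p(33) + p(24) - p(5)
= 37027355200 + 33549419497 - 24908858009 - 20390982757 + 12292341831 + 9035836076 - 4351078600 - 2841940500 + 1064144451 + 607163746 - 169229875 - 82010177 + 15796476 + 6185689 - 715220 - 204226 + 10143 + 1575 - 7
= 40853235313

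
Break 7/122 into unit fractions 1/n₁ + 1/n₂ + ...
1/18 + 1/549

Greedy algorithm:
7/122: ceiling(122/7) = 18, use 1/18
1/549: ceiling(549/1) = 549, use 1/549
Result: 7/122 = 1/18 + 1/549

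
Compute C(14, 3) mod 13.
0

Using Lucas' theorem:
Write n=14 and k=3 in base 13:
n in base 13: [1, 1]
k in base 13: [0, 3]
C(14,3) mod 13 = ∏ C(n_i, k_i) mod 13
Digit binomials (mod 13): C(1,0) = 1; C(1,3) = 0 (k_i > n_i)
Product: 1 × 0 = 0 ≡ 0 (mod 13)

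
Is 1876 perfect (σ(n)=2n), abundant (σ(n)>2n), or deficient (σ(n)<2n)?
abundant

Proper divisors of 1876: sum = 1 + 2 + 4 + 7 + 14 + 28 + 67 + 134 + 268 + 469 + 938 = 1932
Since 1932 > 1876, 1876 is abundant.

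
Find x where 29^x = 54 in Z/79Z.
29

Baby-step giant-step with step n = ⌈√79⌉ = 9.
Baby steps 29^j mod 79 (j:value) for j=0..8: 0:1, 1:29, 2:51, 3:57, 4:73, 5:63, 6:10, 7:53, 8:36.
Giant-step multiplier: 29^(-9) ≡ 29^(78-9) = 29^69 ≡ 14 (mod 79).
Giant steps γ_i = 54·14^i mod 79: γ_0=54, γ_1=45, γ_2=77, γ_3=51 (in table at j=2).
x = i·n + j = 3·9 + 2 = 29.
Check: 29^29 ≡ 54 (mod 79).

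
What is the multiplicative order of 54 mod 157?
52

157 is prime, so ord(54) divides φ(157) = 156.
Divisors of 156: 1, 2, 3, 4, 6, 12, 13, 26, 39, 52, 78, 156.
Repeated squaring: 54^1 ≡ 54, 54^2 ≡ 90, 54^4 ≡ 93, 54^8 ≡ 14, 54^16 ≡ 39, 54^32 ≡ 108, 54^64 ≡ 46, 54^128 ≡ 75 (mod 157).
Test 54^d mod 157 for each divisor d in increasing order:
54^1 ≡ 54
54^2 ≡ 90
54^3 = 54^2·54^1 ≡ 150
54^4 ≡ 93
54^6 = 54^4·54^2 ≡ 49
54^12 = 54^8·54^4 ≡ 46
54^13 = 54^8·54^4·54^1 ≡ 129
54^26 = 54^16·54^8·54^2 ≡ 156
54^39 = 54^32·54^4·54^2·54^1 ≡ 28
54^52 = 54^32·54^16·54^4 ≡ 1  ← first divisor giving 1
The order is 52.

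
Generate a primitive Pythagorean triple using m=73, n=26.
(4653, 3796, 6005)

Euclid's formula: a = m² - n², b = 2mn, c = m² + n²
m = 73, n = 26
a = 73² - 26² = 5329 - 676 = 4653
b = 2 × 73 × 26 = 3796
c = 73² + 26² = 5329 + 676 = 6005
Verification: 4653² + 3796² = 21650409 + 14409616 = 36060025 = 6005² ✓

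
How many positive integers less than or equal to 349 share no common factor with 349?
348

349 = 349
φ(n) = n × ∏(1 - 1/p) for each prime p dividing n
φ(349) = 349 × (1 - 1/349) = 348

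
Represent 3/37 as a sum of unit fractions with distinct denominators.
1/13 + 1/241 + 1/115921

Greedy algorithm:
3/37: ceiling(37/3) = 13, use 1/13
2/481: ceiling(481/2) = 241, use 1/241
1/115921: ceiling(115921/1) = 115921, use 1/115921
Result: 3/37 = 1/13 + 1/241 + 1/115921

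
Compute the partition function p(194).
2366022741845

p(n) counts ways to write n as a sum of positive integers (order ignored).
Euler's pentagonal recurrence: p(k) = p(k-1) + p(k-2) - p(k-5) - p(k-7) + p(k-12) + p(k-15) - ... (offsets j(3j∓1)/2, signs ++--, p(0)=1, p(<0)=0).
DP table for k = 0..193: p(0)=1, p(1)=1, p(2)=2, p(3)=3, p(4)=5, p(5)=7, p(6)=11, p(7)=15, p(8)=22, p(9)=30, p(10)=42, p(11)=56, p(12)=77, p(13)=101, p(14)=135, p(15)=176, p(16)=231, p(17)=297, p(18)=385, p(19)=490, p(20)=627, p(21)=792, p(22)=1002, p(23)=1255, p(24)=1575, p(25)=1958, p(26)=2436, p(27)=3010, p(28)=3718, p(29)=4565, p(30)=5604, p(31)=6842, p(32)=8349, p(33)=10143, p(34)=12310, p(35)=14883, p(36)=17977, p(37)=21637, p(38)=26015, p(39)=31185, p(40)=37338, p(41)=44583, p(42)=53174, p(43)=63261, p(44)=75175, p(45)=89134, p(46)=105558, p(47)=124754, p(48)=147273, p(49)=173525, p(50)=204226, p(51)=239943, p(52)=281589, p(53)=329931, p(54)=386155, p(55)=451276, p(56)=526823, p(57)=614154, p(58)=715220, p(59)=831820, p(60)=966467, p(61)=1121505, p(62)=1300156, p(63)=1505499, p(64)=1741630, p(65)=2012558, p(66)=2323520, p(67)=2679689, p(68)=3087735, p(69)=3554345, p(70)=4087968, p(71)=4697205, p(72)=5392783, p(73)=6185689, p(74)=7089500, p(75)=8118264, p(76)=9289091, p(77)=10619863, p(78)=12132164, p(79)=13848650, p(80)=15796476, p(81)=18004327, p(82)=20506255, p(83)=23338469, p(84)=26543660, p(85)=30167357, p(86)=34262962, p(87)=38887673, p(88)=44108109, p(89)=49995925, p(90)=56634173, p(91)=64112359, p(92)=72533807, p(93)=82010177, p(94)=92669720, p(95)=104651419, p(96)=118114304, p(97)=133230930, p(98)=150198136, p(99)=169229875, p(100)=190569292, p(101)=214481126, p(102)=241265379, p(103)=271248950, p(104)=304801365, p(105)=342325709, p(106)=384276336, p(107)=431149389, p(108)=483502844, p(109)=541946240, p(110)=607163746, p(111)=679903203, p(112)=761002156, p(113)=851376628, p(114)=952050665, p(115)=1064144451, p(116)=1188908248, p(117)=1327710076, p(118)=1482074143, p(119)=1653668665, p(120)=1844349560, p(121)=2056148051, p(122)=2291320912, p(123)=2552338241, p(124)=2841940500, p(125)=3163127352, p(126)=3519222692, p(127)=3913864295, p(128)=4351078600, p(129)=4835271870, p(130)=5371315400, p(131)=5964539504, p(132)=6620830889, p(133)=7346629512, p(134)=8149040695, p(135)=9035836076, p(136)=10015581680, p(137)=11097645016, p(138)=12292341831, p(139)=13610949895, p(140)=15065878135, p(141)=16670689208, p(142)=18440293320, p(143)=20390982757, p(144)=22540654445, p(145)=24908858009, p(146)=27517052599, p(147)=30388671978, p(148)=33549419497, p(149)=37027355200, p(150)=40853235313, p(151)=45060624582, p(152)=49686288421, p(153)=54770336324, p(154)=60356673280, p(155)=66493182097, p(156)=73232243759, p(157)=80630964769, p(158)=88751778802, p(159)=97662728555, p(160)=107438159466, p(161)=118159068427, p(162)=129913904637, p(163)=142798995930, p(164)=156919475295, p(165)=172389800255, p(166)=189334822579, p(167)=207890420102, p(168)=228204732751, p(169)=250438925115, p(170)=274768617130, p(171)=301384802048, p(172)=330495499613, p(173)=362326859895, p(174)=397125074750, p(175)=435157697830, p(176)=476715857290, p(177)=522115831195, p(178)=571701605655, p(179)=625846753120, p(180)=684957390936, p(181)=749474411781, p(182)=819876908323, p(183)=896684817527, p(184)=980462880430, p(185)=1071823774337, p(186)=1171432692373, p(187)=1280011042268, p(188)=1398341745571, p(189)=1527273599625, p(190)=1667727404093, p(191)=1820701100652, p(192)=1987276856363, p(193)=2168627105469.
Final step: p(194) = p(193) + p(192) - p(189) - p(187) + p(182) + p(179) - p(172) - p(168) + p(159) + p(154) - p(143) - p(137) + p(124) + p(117) - p(102) - p(94) + p(77) + p(68) - p(49) - p(39) + p(18) + p(7)
= 2168627105469 + 1987276856363 - 1527273599625 - 1280011042268 + 819876908323 + 625846753120 - 330495499613 - 228204732751 + 97662728555 + 60356673280 - 20390982757 - 11097645016 + 2841940500 + 1327710076 - 241265379 - 92669720 + 10619863 + 3087735 - 173525 - 31185 + 385 + 15
= 2366022741845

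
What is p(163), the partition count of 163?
142798995930

p(n) counts ways to write n as a sum of positive integers (order ignored).
Euler's pentagonal recurrence: p(k) = p(k-1) + p(k-2) - p(k-5) - p(k-7) + p(k-12) + p(k-15) - ... (offsets j(3j∓1)/2, signs ++--, p(0)=1, p(<0)=0).
DP table for k = 0..162: p(0)=1, p(1)=1, p(2)=2, p(3)=3, p(4)=5, p(5)=7, p(6)=11, p(7)=15, p(8)=22, p(9)=30, p(10)=42, p(11)=56, p(12)=77, p(13)=101, p(14)=135, p(15)=176, p(16)=231, p(17)=297, p(18)=385, p(19)=490, p(20)=627, p(21)=792, p(22)=1002, p(23)=1255, p(24)=1575, p(25)=1958, p(26)=2436, p(27)=3010, p(28)=3718, p(29)=4565, p(30)=5604, p(31)=6842, p(32)=8349, p(33)=10143, p(34)=12310, p(35)=14883, p(36)=17977, p(37)=21637, p(38)=26015, p(39)=31185, p(40)=37338, p(41)=44583, p(42)=53174, p(43)=63261, p(44)=75175, p(45)=89134, p(46)=105558, p(47)=124754, p(48)=147273, p(49)=173525, p(50)=204226, p(51)=239943, p(52)=281589, p(53)=329931, p(54)=386155, p(55)=451276, p(56)=526823, p(57)=614154, p(58)=715220, p(59)=831820, p(60)=966467, p(61)=1121505, p(62)=1300156, p(63)=1505499, p(64)=1741630, p(65)=2012558, p(66)=2323520, p(67)=2679689, p(68)=3087735, p(69)=3554345, p(70)=4087968, p(71)=4697205, p(72)=5392783, p(73)=6185689, p(74)=7089500, p(75)=8118264, p(76)=9289091, p(77)=10619863, p(78)=12132164, p(79)=13848650, p(80)=15796476, p(81)=18004327, p(82)=20506255, p(83)=23338469, p(84)=26543660, p(85)=30167357, p(86)=34262962, p(87)=38887673, p(88)=44108109, p(89)=49995925, p(90)=56634173, p(91)=64112359, p(92)=72533807, p(93)=82010177, p(94)=92669720, p(95)=104651419, p(96)=118114304, p(97)=133230930, p(98)=150198136, p(99)=169229875, p(100)=190569292, p(101)=214481126, p(102)=241265379, p(103)=271248950, p(104)=304801365, p(105)=342325709, p(106)=384276336, p(107)=431149389, p(108)=483502844, p(109)=541946240, p(110)=607163746, p(111)=679903203, p(112)=761002156, p(113)=851376628, p(114)=952050665, p(115)=1064144451, p(116)=1188908248, p(117)=1327710076, p(118)=1482074143, p(119)=1653668665, p(120)=1844349560, p(121)=2056148051, p(122)=2291320912, p(123)=2552338241, p(124)=2841940500, p(125)=3163127352, p(126)=3519222692, p(127)=3913864295, p(128)=4351078600, p(129)=4835271870, p(130)=5371315400, p(131)=5964539504, p(132)=6620830889, p(133)=7346629512, p(134)=8149040695, p(135)=9035836076, p(136)=10015581680, p(137)=11097645016, p(138)=12292341831, p(139)=13610949895, p(140)=15065878135, p(141)=16670689208, p(142)=18440293320, p(143)=20390982757, p(144)=22540654445, p(145)=24908858009, p(146)=27517052599, p(147)=30388671978, p(148)=33549419497, p(149)=37027355200, p(150)=40853235313, p(151)=45060624582, p(152)=49686288421, p(153)=54770336324, p(154)=60356673280, p(155)=66493182097, p(156)=73232243759, p(157)=80630964769, p(158)=88751778802, p(159)=97662728555, p(160)=107438159466, p(161)=118159068427, p(162)=129913904637.
Final step: p(163) = p(162) + p(161) - p(158) - p(156) + p(151) + p(148) - p(141) - p(137) + p(128) + p(123) - p(112) - p(106) + p(93) + p(86) - p(71) - p(63) + p(46) + p(37) - p(18) - p(8)
= 129913904637 + 118159068427 - 88751778802 - 73232243759 + 45060624582 + 33549419497 - 16670689208 - 11097645016 + 4351078600 + 2552338241 - 761002156 - 384276336 + 82010177 + 34262962 - 4697205 - 1505499 + 105558 + 21637 - 385 - 22
= 142798995930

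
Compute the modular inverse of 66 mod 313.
166

gcd(66, 313) = 1, so the inverse exists.
Extended Euclidean algorithm on (313, 66):
313 = 4 × 66 + 49  ⟹  49 = (1)·313 + (-4)·66
66 = 1 × 49 + 17  ⟹  17 = (-1)·313 + (5)·66
49 = 2 × 17 + 15  ⟹  15 = (3)·313 + (-14)·66
17 = 1 × 15 + 2  ⟹  2 = (-4)·313 + (19)·66
15 = 7 × 2 + 1  ⟹  1 = (31)·313 + (-147)·66
So (-147)·66 ≡ 1 (mod 313), i.e. 66^(-1) ≡ -147 ≡ 166 (mod 313).
Check: 66 × 166 = 10956 ≡ 1 (mod 313)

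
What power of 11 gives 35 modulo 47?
31

Baby-step giant-step with step n = ⌈√47⌉ = 7.
Baby steps 11^j mod 47 (j:value) for j=0..6: 0:1, 1:11, 2:27, 3:15, 4:24, 5:29, 6:37.
Giant-step multiplier: 11^(-7) ≡ 11^(46-7) = 11^39 ≡ 44 (mod 47).
Giant steps γ_i = 35·44^i mod 47: γ_0=35, γ_1=36, γ_2=33, γ_3=42, γ_4=15 (in table at j=3).
x = i·n + j = 4·7 + 3 = 31.
Check: 11^31 ≡ 35 (mod 47).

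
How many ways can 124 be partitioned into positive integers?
2841940500

p(n) counts ways to write n as a sum of positive integers (order ignored).
Euler's pentagonal recurrence: p(k) = p(k-1) + p(k-2) - p(k-5) - p(k-7) + p(k-12) + p(k-15) - ... (offsets j(3j∓1)/2, signs ++--, p(0)=1, p(<0)=0).
DP table for k = 0..123: p(0)=1, p(1)=1, p(2)=2, p(3)=3, p(4)=5, p(5)=7, p(6)=11, p(7)=15, p(8)=22, p(9)=30, p(10)=42, p(11)=56, p(12)=77, p(13)=101, p(14)=135, p(15)=176, p(16)=231, p(17)=297, p(18)=385, p(19)=490, p(20)=627, p(21)=792, p(22)=1002, p(23)=1255, p(24)=1575, p(25)=1958, p(26)=2436, p(27)=3010, p(28)=3718, p(29)=4565, p(30)=5604, p(31)=6842, p(32)=8349, p(33)=10143, p(34)=12310, p(35)=14883, p(36)=17977, p(37)=21637, p(38)=26015, p(39)=31185, p(40)=37338, p(41)=44583, p(42)=53174, p(43)=63261, p(44)=75175, p(45)=89134, p(46)=105558, p(47)=124754, p(48)=147273, p(49)=173525, p(50)=204226, p(51)=239943, p(52)=281589, p(53)=329931, p(54)=386155, p(55)=451276, p(56)=526823, p(57)=614154, p(58)=715220, p(59)=831820, p(60)=966467, p(61)=1121505, p(62)=1300156, p(63)=1505499, p(64)=1741630, p(65)=2012558, p(66)=2323520, p(67)=2679689, p(68)=3087735, p(69)=3554345, p(70)=4087968, p(71)=4697205, p(72)=5392783, p(73)=6185689, p(74)=7089500, p(75)=8118264, p(76)=9289091, p(77)=10619863, p(78)=12132164, p(79)=13848650, p(80)=15796476, p(81)=18004327, p(82)=20506255, p(83)=23338469, p(84)=26543660, p(85)=30167357, p(86)=34262962, p(87)=38887673, p(88)=44108109, p(89)=49995925, p(90)=56634173, p(91)=64112359, p(92)=72533807, p(93)=82010177, p(94)=92669720, p(95)=104651419, p(96)=118114304, p(97)=133230930, p(98)=150198136, p(99)=169229875, p(100)=190569292, p(101)=214481126, p(102)=241265379, p(103)=271248950, p(104)=304801365, p(105)=342325709, p(106)=384276336, p(107)=431149389, p(108)=483502844, p(109)=541946240, p(110)=607163746, p(111)=679903203, p(112)=761002156, p(113)=851376628, p(114)=952050665, p(115)=1064144451, p(116)=1188908248, p(117)=1327710076, p(118)=1482074143, p(119)=1653668665, p(120)=1844349560, p(121)=2056148051, p(122)=2291320912, p(123)=2552338241.
Final step: p(124) = p(123) + p(122) - p(119) - p(117) + p(112) + p(109) - p(102) - p(98) + p(89) + p(84) - p(73) - p(67) + p(54) + p(47) - p(32) - p(24) + p(7)
= 2552338241 + 2291320912 - 1653668665 - 1327710076 + 761002156 + 541946240 - 241265379 - 150198136 + 49995925 + 26543660 - 6185689 - 2679689 + 386155 + 124754 - 8349 - 1575 + 15
= 2841940500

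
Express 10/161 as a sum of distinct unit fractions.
1/17 + 1/305 + 1/104349 + 1/12444139995

Greedy algorithm:
10/161: ceiling(161/10) = 17, use 1/17
9/2737: ceiling(2737/9) = 305, use 1/305
8/834785: ceiling(834785/8) = 104349, use 1/104349
1/12444139995: ceiling(12444139995/1) = 12444139995, use 1/12444139995
Result: 10/161 = 1/17 + 1/305 + 1/104349 + 1/12444139995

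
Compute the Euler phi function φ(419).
418

419 = 419
φ(n) = n × ∏(1 - 1/p) for each prime p dividing n
φ(419) = 419 × (1 - 1/419) = 418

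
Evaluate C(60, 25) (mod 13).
0

Using Lucas' theorem:
Write n=60 and k=25 in base 13:
n in base 13: [4, 8]
k in base 13: [1, 12]
C(60,25) mod 13 = ∏ C(n_i, k_i) mod 13
Digit binomials (mod 13): C(4,1) = 4; C(8,12) = 0 (k_i > n_i)
Product: 4 × 0 = 0 ≡ 0 (mod 13)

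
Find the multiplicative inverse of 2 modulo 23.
12

gcd(2, 23) = 1, so the inverse exists.
Extended Euclidean algorithm on (23, 2):
23 = 11 × 2 + 1  ⟹  1 = (1)·23 + (-11)·2
So (-11)·2 ≡ 1 (mod 23), i.e. 2^(-1) ≡ -11 ≡ 12 (mod 23).
Check: 2 × 12 = 24 ≡ 1 (mod 23)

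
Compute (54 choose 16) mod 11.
7

Using Lucas' theorem:
Write n=54 and k=16 in base 11:
n in base 11: [4, 10]
k in base 11: [1, 5]
C(54,16) mod 11 = ∏ C(n_i, k_i) mod 11
Digit binomials (mod 11): C(4,1) = 4; C(10,5) = 252 ≡ 10
Product: 4 × 10 = 40 ≡ 7 (mod 11)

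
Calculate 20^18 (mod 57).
1

Repeated squaring. Binary of 18 = 10010.
20^1 ≡ 20 (mod 57); 20^2 ≡ 1 (mod 57); 20^4 ≡ 1 (mod 57); 20^8 ≡ 1 (mod 57); 20^16 ≡ 1 (mod 57)
20^18 = 20^2 × 20^16 ≡ 1 (mod 57)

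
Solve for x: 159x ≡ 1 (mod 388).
327

gcd(159, 388) = 1, so the inverse exists.
Extended Euclidean algorithm on (388, 159):
388 = 2 × 159 + 70  ⟹  70 = (1)·388 + (-2)·159
159 = 2 × 70 + 19  ⟹  19 = (-2)·388 + (5)·159
70 = 3 × 19 + 13  ⟹  13 = (7)·388 + (-17)·159
19 = 1 × 13 + 6  ⟹  6 = (-9)·388 + (22)·159
13 = 2 × 6 + 1  ⟹  1 = (25)·388 + (-61)·159
So (-61)·159 ≡ 1 (mod 388), i.e. 159^(-1) ≡ -61 ≡ 327 (mod 388).
Check: 159 × 327 = 51993 ≡ 1 (mod 388)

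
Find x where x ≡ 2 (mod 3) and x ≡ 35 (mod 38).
35

Using Chinese Remainder Theorem:
M = 3 × 38 = 114
M1 = 38, M2 = 3
y1 = 38^(-1) mod 3 = 2
y2 = 3^(-1) mod 38 = 13
x = (2×38×2 + 35×3×13) mod 114 = 35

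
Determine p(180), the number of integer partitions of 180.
684957390936

p(n) counts ways to write n as a sum of positive integers (order ignored).
Euler's pentagonal recurrence: p(k) = p(k-1) + p(k-2) - p(k-5) - p(k-7) + p(k-12) + p(k-15) - ... (offsets j(3j∓1)/2, signs ++--, p(0)=1, p(<0)=0).
DP table for k = 0..179: p(0)=1, p(1)=1, p(2)=2, p(3)=3, p(4)=5, p(5)=7, p(6)=11, p(7)=15, p(8)=22, p(9)=30, p(10)=42, p(11)=56, p(12)=77, p(13)=101, p(14)=135, p(15)=176, p(16)=231, p(17)=297, p(18)=385, p(19)=490, p(20)=627, p(21)=792, p(22)=1002, p(23)=1255, p(24)=1575, p(25)=1958, p(26)=2436, p(27)=3010, p(28)=3718, p(29)=4565, p(30)=5604, p(31)=6842, p(32)=8349, p(33)=10143, p(34)=12310, p(35)=14883, p(36)=17977, p(37)=21637, p(38)=26015, p(39)=31185, p(40)=37338, p(41)=44583, p(42)=53174, p(43)=63261, p(44)=75175, p(45)=89134, p(46)=105558, p(47)=124754, p(48)=147273, p(49)=173525, p(50)=204226, p(51)=239943, p(52)=281589, p(53)=329931, p(54)=386155, p(55)=451276, p(56)=526823, p(57)=614154, p(58)=715220, p(59)=831820, p(60)=966467, p(61)=1121505, p(62)=1300156, p(63)=1505499, p(64)=1741630, p(65)=2012558, p(66)=2323520, p(67)=2679689, p(68)=3087735, p(69)=3554345, p(70)=4087968, p(71)=4697205, p(72)=5392783, p(73)=6185689, p(74)=7089500, p(75)=8118264, p(76)=9289091, p(77)=10619863, p(78)=12132164, p(79)=13848650, p(80)=15796476, p(81)=18004327, p(82)=20506255, p(83)=23338469, p(84)=26543660, p(85)=30167357, p(86)=34262962, p(87)=38887673, p(88)=44108109, p(89)=49995925, p(90)=56634173, p(91)=64112359, p(92)=72533807, p(93)=82010177, p(94)=92669720, p(95)=104651419, p(96)=118114304, p(97)=133230930, p(98)=150198136, p(99)=169229875, p(100)=190569292, p(101)=214481126, p(102)=241265379, p(103)=271248950, p(104)=304801365, p(105)=342325709, p(106)=384276336, p(107)=431149389, p(108)=483502844, p(109)=541946240, p(110)=607163746, p(111)=679903203, p(112)=761002156, p(113)=851376628, p(114)=952050665, p(115)=1064144451, p(116)=1188908248, p(117)=1327710076, p(118)=1482074143, p(119)=1653668665, p(120)=1844349560, p(121)=2056148051, p(122)=2291320912, p(123)=2552338241, p(124)=2841940500, p(125)=3163127352, p(126)=3519222692, p(127)=3913864295, p(128)=4351078600, p(129)=4835271870, p(130)=5371315400, p(131)=5964539504, p(132)=6620830889, p(133)=7346629512, p(134)=8149040695, p(135)=9035836076, p(136)=10015581680, p(137)=11097645016, p(138)=12292341831, p(139)=13610949895, p(140)=15065878135, p(141)=16670689208, p(142)=18440293320, p(143)=20390982757, p(144)=22540654445, p(145)=24908858009, p(146)=27517052599, p(147)=30388671978, p(148)=33549419497, p(149)=37027355200, p(150)=40853235313, p(151)=45060624582, p(152)=49686288421, p(153)=54770336324, p(154)=60356673280, p(155)=66493182097, p(156)=73232243759, p(157)=80630964769, p(158)=88751778802, p(159)=97662728555, p(160)=107438159466, p(161)=118159068427, p(162)=129913904637, p(163)=142798995930, p(164)=156919475295, p(165)=172389800255, p(166)=189334822579, p(167)=207890420102, p(168)=228204732751, p(169)=250438925115, p(170)=274768617130, p(171)=301384802048, p(172)=330495499613, p(173)=362326859895, p(174)=397125074750, p(175)=435157697830, p(176)=476715857290, p(177)=522115831195, p(178)=571701605655, p(179)=625846753120.
Final step: p(180) = p(179) + p(178) - p(175) - p(173) + p(168) + p(165) - p(158) - p(154) + p(145) + p(140) - p(129) - p(123) + p(110) + p(103) - p(88) - p(80) + p(63) + p(54) - p(35) - p(25) + p(4)
= 625846753120 + 571701605655 - 435157697830 - 362326859895 + 228204732751 + 172389800255 - 88751778802 - 60356673280 + 24908858009 + 15065878135 - 4835271870 - 2552338241 + 607163746 + 271248950 - 44108109 - 15796476 + 1505499 + 386155 - 14883 - 1958 + 5
= 684957390936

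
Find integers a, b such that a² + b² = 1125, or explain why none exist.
6² + 33² (a=6, b=33)

Factorization: 1125 = 3^2 × 5^3
By Fermat: n is sum of two squares iff every prime p ≡ 3 (mod 4) appears to even power.
All primes ≡ 3 (mod 4) appear to even power.
Search a = 0, 1, 2, … for 1125 - a² a perfect square: first hit at a = 6: 1125 - 36 = 1089 = 33².
1125 = 6² + 33² = 36 + 1089 ✓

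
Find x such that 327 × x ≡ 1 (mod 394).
147

gcd(327, 394) = 1, so the inverse exists.
Extended Euclidean algorithm on (394, 327):
394 = 1 × 327 + 67  ⟹  67 = (1)·394 + (-1)·327
327 = 4 × 67 + 59  ⟹  59 = (-4)·394 + (5)·327
67 = 1 × 59 + 8  ⟹  8 = (5)·394 + (-6)·327
59 = 7 × 8 + 3  ⟹  3 = (-39)·394 + (47)·327
8 = 2 × 3 + 2  ⟹  2 = (83)·394 + (-100)·327
3 = 1 × 2 + 1  ⟹  1 = (-122)·394 + (147)·327
So (147)·327 ≡ 1 (mod 394), i.e. 327^(-1) ≡ 147 (mod 394).
Check: 327 × 147 = 48069 ≡ 1 (mod 394)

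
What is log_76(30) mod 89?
21

Baby-step giant-step with step n = ⌈√89⌉ = 10.
Baby steps 76^j mod 89 (j:value) for j=0..9: 0:1, 1:76, 2:80, 3:28, 4:81, 5:15, 6:72, 7:43, 8:64, 9:58.
Giant-step multiplier: 76^(-10) ≡ 76^(88-10) = 76^78 ≡ 36 (mod 89).
Giant steps γ_i = 30·36^i mod 89: γ_0=30, γ_1=12, γ_2=76 (in table at j=1).
x = i·n + j = 2·10 + 1 = 21.
Check: 76^21 ≡ 30 (mod 89).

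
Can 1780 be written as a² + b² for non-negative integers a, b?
4² + 42² (a=4, b=42)

Factorization: 1780 = 2^2 × 5 × 89
By Fermat: n is sum of two squares iff every prime p ≡ 3 (mod 4) appears to even power.
All primes ≡ 3 (mod 4) appear to even power.
Search a = 0, 1, 2, … for 1780 - a² a perfect square: first hit at a = 4: 1780 - 16 = 1764 = 42².
1780 = 4² + 42² = 16 + 1764 ✓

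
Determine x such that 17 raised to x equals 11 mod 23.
17

Baby-step giant-step with step n = ⌈√23⌉ = 5.
Baby steps 17^j mod 23 (j:value) for j=0..4: 0:1, 1:17, 2:13, 3:14, 4:8.
Giant-step multiplier: 17^(-5) ≡ 17^(22-5) = 17^17 ≡ 11 (mod 23).
Giant steps γ_i = 11·11^i mod 23: γ_0=11, γ_1=6, γ_2=20, γ_3=13 (in table at j=2).
x = i·n + j = 3·5 + 2 = 17.
Check: 17^17 ≡ 11 (mod 23).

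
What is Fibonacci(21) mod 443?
314

Matrix identity: Q^n = [[F_(n+1), F_n], [F_n, F_(n-1)]] with Q = [[1,1],[1,0]].
n = 21 = 10101₂. Square-and-multiply, entries mod 443:
Q^1 = [[1,1],[1,0]]
Q^2 = (Q^1)² = [[2,1],[1,1]]
Q^5 = (Q^2)²·Q = [[8,5],[5,3]]
Q^10 = (Q^5)² = [[89,55],[55,34]]
Q^21 = (Q^10)²·Q = [[434,314],[314,120]]
F_21 mod 443 = Q^21[0][1] = 314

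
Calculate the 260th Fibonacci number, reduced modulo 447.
342

Matrix identity: Q^n = [[F_(n+1), F_n], [F_n, F_(n-1)]] with Q = [[1,1],[1,0]].
n = 260 = 100000100₂. Square-and-multiply, entries mod 447:
Q^1 = [[1,1],[1,0]]
Q^2 = (Q^1)² = [[2,1],[1,1]]
Q^4 = (Q^2)² = [[5,3],[3,2]]
Q^8 = (Q^4)² = [[34,21],[21,13]]
Q^16 = (Q^8)² = [[256,93],[93,163]]
Q^32 = (Q^16)² = [[430,78],[78,352]]
Q^65 = (Q^32)²·Q = [[319,115],[115,204]]
Q^130 = (Q^65)² = [[107,247],[247,307]]
Q^260 = (Q^130)² = [[44,342],[342,149]]
F_260 mod 447 = Q^260[0][1] = 342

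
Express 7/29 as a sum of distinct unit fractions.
1/5 + 1/25 + 1/725

Greedy algorithm:
7/29: ceiling(29/7) = 5, use 1/5
6/145: ceiling(145/6) = 25, use 1/25
1/725: ceiling(725/1) = 725, use 1/725
Result: 7/29 = 1/5 + 1/25 + 1/725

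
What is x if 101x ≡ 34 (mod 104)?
x ≡ 58 (mod 104)

gcd(101, 104) = 1, which divides 34, so solutions exist.
Find 101^(-1) mod 104 by the extended Euclidean algorithm:
104 = 1 × 101 + 3  ⟹  3 = (1)·104 + (-1)·101
101 = 33 × 3 + 2  ⟹  2 = (-33)·104 + (34)·101
3 = 1 × 2 + 1  ⟹  1 = (34)·104 + (-35)·101
So (-35)·101 ≡ 1 (mod 104), i.e. 101^(-1) ≡ -35 ≡ 69 (mod 104).
x ≡ 69 × 34 = 2346 ≡ 58 (mod 104).
Check: 101 × 58 = 5858 ≡ 34 (mod 104).
Unique solution: x ≡ 58 (mod 104)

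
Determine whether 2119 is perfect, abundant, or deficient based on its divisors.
deficient

Proper divisors of 2119: sum = 1 + 13 + 163 = 177
Since 177 < 2119, 2119 is deficient.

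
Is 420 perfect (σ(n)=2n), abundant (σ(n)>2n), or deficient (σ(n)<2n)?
abundant

Proper divisors of 420: sum = 1 + 2 + 3 + 4 + 5 + 6 + 7 + 10 + ... + 84 + 105 + 140 + 210 (23 divisors) = 924
Since 924 > 420, 420 is abundant.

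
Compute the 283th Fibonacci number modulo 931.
537

Matrix identity: Q^n = [[F_(n+1), F_n], [F_n, F_(n-1)]] with Q = [[1,1],[1,0]].
n = 283 = 100011011₂. Square-and-multiply, entries mod 931:
Q^1 = [[1,1],[1,0]]
Q^2 = (Q^1)² = [[2,1],[1,1]]
Q^4 = (Q^2)² = [[5,3],[3,2]]
Q^8 = (Q^4)² = [[34,21],[21,13]]
Q^17 = (Q^8)²·Q = [[722,666],[666,56]]
Q^35 = (Q^17)²·Q = [[836,324],[324,512]]
Q^70 = (Q^35)² = [[419,113],[113,306]]
Q^141 = (Q^70)²·Q = [[265,268],[268,928]]
Q^283 = (Q^141)²·Q = [[928,537],[537,391]]
F_283 mod 931 = Q^283[0][1] = 537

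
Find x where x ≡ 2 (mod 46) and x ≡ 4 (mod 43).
692

Using Chinese Remainder Theorem:
M = 46 × 43 = 1978
M1 = 43, M2 = 46
y1 = 43^(-1) mod 46 = 15
y2 = 46^(-1) mod 43 = 29
x = (2×43×15 + 4×46×29) mod 1978 = 692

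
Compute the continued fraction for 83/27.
[3; 13, 2]

Euclidean algorithm steps:
83 = 3 × 27 + 2
27 = 13 × 2 + 1
2 = 2 × 1 + 0
Continued fraction: [3; 13, 2]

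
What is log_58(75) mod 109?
96

Baby-step giant-step with step n = ⌈√109⌉ = 11.
Baby steps 58^j mod 109 (j:value) for j=0..10: 0:1, 1:58, 2:94, 3:2, 4:7, 5:79, 6:4, 7:14, 8:49, 9:8, 10:28.
Giant-step multiplier: 58^(-11) ≡ 58^(108-11) = 58^97 ≡ 99 (mod 109).
Giant steps γ_i = 75·99^i mod 109: γ_0=75, γ_1=13, γ_2=88, γ_3=101, γ_4=80, γ_5=72, γ_6=43, γ_7=6, γ_8=49 (in table at j=8).
x = i·n + j = 8·11 + 8 = 96.
Check: 58^96 ≡ 75 (mod 109).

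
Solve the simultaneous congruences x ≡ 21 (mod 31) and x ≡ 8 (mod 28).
176

Using Chinese Remainder Theorem:
M = 31 × 28 = 868
M1 = 28, M2 = 31
y1 = 28^(-1) mod 31 = 10
y2 = 31^(-1) mod 28 = 19
x = (21×28×10 + 8×31×19) mod 868 = 176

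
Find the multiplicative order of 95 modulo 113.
8

113 is prime, so ord(95) divides φ(113) = 112.
Divisors of 112: 1, 2, 4, 7, 8, 14, 16, 28, 56, 112.
Repeated squaring: 95^1 ≡ 95, 95^2 ≡ 98, 95^4 ≡ 112, 95^8 ≡ 1, 95^16 ≡ 1, 95^32 ≡ 1, 95^64 ≡ 1 (mod 113).
Test 95^d mod 113 for each divisor d in increasing order:
95^1 ≡ 95
95^2 ≡ 98
95^4 ≡ 112
95^7 = 95^4·95^2·95^1 ≡ 69
95^8 ≡ 1  ← first divisor giving 1
The order is 8.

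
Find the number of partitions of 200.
3972999029388

p(n) counts ways to write n as a sum of positive integers (order ignored).
Euler's pentagonal recurrence: p(k) = p(k-1) + p(k-2) - p(k-5) - p(k-7) + p(k-12) + p(k-15) - ... (offsets j(3j∓1)/2, signs ++--, p(0)=1, p(<0)=0).
DP table for k = 0..199: p(0)=1, p(1)=1, p(2)=2, p(3)=3, p(4)=5, p(5)=7, p(6)=11, p(7)=15, p(8)=22, p(9)=30, p(10)=42, p(11)=56, p(12)=77, p(13)=101, p(14)=135, p(15)=176, p(16)=231, p(17)=297, p(18)=385, p(19)=490, p(20)=627, p(21)=792, p(22)=1002, p(23)=1255, p(24)=1575, p(25)=1958, p(26)=2436, p(27)=3010, p(28)=3718, p(29)=4565, p(30)=5604, p(31)=6842, p(32)=8349, p(33)=10143, p(34)=12310, p(35)=14883, p(36)=17977, p(37)=21637, p(38)=26015, p(39)=31185, p(40)=37338, p(41)=44583, p(42)=53174, p(43)=63261, p(44)=75175, p(45)=89134, p(46)=105558, p(47)=124754, p(48)=147273, p(49)=173525, p(50)=204226, p(51)=239943, p(52)=281589, p(53)=329931, p(54)=386155, p(55)=451276, p(56)=526823, p(57)=614154, p(58)=715220, p(59)=831820, p(60)=966467, p(61)=1121505, p(62)=1300156, p(63)=1505499, p(64)=1741630, p(65)=2012558, p(66)=2323520, p(67)=2679689, p(68)=3087735, p(69)=3554345, p(70)=4087968, p(71)=4697205, p(72)=5392783, p(73)=6185689, p(74)=7089500, p(75)=8118264, p(76)=9289091, p(77)=10619863, p(78)=12132164, p(79)=13848650, p(80)=15796476, p(81)=18004327, p(82)=20506255, p(83)=23338469, p(84)=26543660, p(85)=30167357, p(86)=34262962, p(87)=38887673, p(88)=44108109, p(89)=49995925, p(90)=56634173, p(91)=64112359, p(92)=72533807, p(93)=82010177, p(94)=92669720, p(95)=104651419, p(96)=118114304, p(97)=133230930, p(98)=150198136, p(99)=169229875, p(100)=190569292, p(101)=214481126, p(102)=241265379, p(103)=271248950, p(104)=304801365, p(105)=342325709, p(106)=384276336, p(107)=431149389, p(108)=483502844, p(109)=541946240, p(110)=607163746, p(111)=679903203, p(112)=761002156, p(113)=851376628, p(114)=952050665, p(115)=1064144451, p(116)=1188908248, p(117)=1327710076, p(118)=1482074143, p(119)=1653668665, p(120)=1844349560, p(121)=2056148051, p(122)=2291320912, p(123)=2552338241, p(124)=2841940500, p(125)=3163127352, p(126)=3519222692, p(127)=3913864295, p(128)=4351078600, p(129)=4835271870, p(130)=5371315400, p(131)=5964539504, p(132)=6620830889, p(133)=7346629512, p(134)=8149040695, p(135)=9035836076, p(136)=10015581680, p(137)=11097645016, p(138)=12292341831, p(139)=13610949895, p(140)=15065878135, p(141)=16670689208, p(142)=18440293320, p(143)=20390982757, p(144)=22540654445, p(145)=24908858009, p(146)=27517052599, p(147)=30388671978, p(148)=33549419497, p(149)=37027355200, p(150)=40853235313, p(151)=45060624582, p(152)=49686288421, p(153)=54770336324, p(154)=60356673280, p(155)=66493182097, p(156)=73232243759, p(157)=80630964769, p(158)=88751778802, p(159)=97662728555, p(160)=107438159466, p(161)=118159068427, p(162)=129913904637, p(163)=142798995930, p(164)=156919475295, p(165)=172389800255, p(166)=189334822579, p(167)=207890420102, p(168)=228204732751, p(169)=250438925115, p(170)=274768617130, p(171)=301384802048, p(172)=330495499613, p(173)=362326859895, p(174)=397125074750, p(175)=435157697830, p(176)=476715857290, p(177)=522115831195, p(178)=571701605655, p(179)=625846753120, p(180)=684957390936, p(181)=749474411781, p(182)=819876908323, p(183)=896684817527, p(184)=980462880430, p(185)=1071823774337, p(186)=1171432692373, p(187)=1280011042268, p(188)=1398341745571, p(189)=1527273599625, p(190)=1667727404093, p(191)=1820701100652, p(192)=1987276856363, p(193)=2168627105469, p(194)=2366022741845, p(195)=2580840212973, p(196)=2814570987591, p(197)=3068829878530, p(198)=3345365983698, p(199)=3646072432125.
Final step: p(200) = p(199) + p(198) - p(195) - p(193) + p(188) + p(185) - p(178) - p(174) + p(165) + p(160) - p(149) - p(143) + p(130) + p(123) - p(108) - p(100) + p(83) + p(74) - p(55) - p(45) + p(24) + p(13)
= 3646072432125 + 3345365983698 - 2580840212973 - 2168627105469 + 1398341745571 + 1071823774337 - 571701605655 - 397125074750 + 172389800255 + 107438159466 - 37027355200 - 20390982757 + 5371315400 + 2552338241 - 483502844 - 190569292 + 23338469 + 7089500 - 451276 - 89134 + 1575 + 101
= 3972999029388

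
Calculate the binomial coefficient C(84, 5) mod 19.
18

Using Lucas' theorem:
Write n=84 and k=5 in base 19:
n in base 19: [4, 8]
k in base 19: [0, 5]
C(84,5) mod 19 = ∏ C(n_i, k_i) mod 19
Digit binomials (mod 19): C(4,0) = 1; C(8,5) = 56 ≡ 18
Product: 1 × 18 = 18 ≡ 18 (mod 19)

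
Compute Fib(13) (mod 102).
29

Matrix identity: Q^n = [[F_(n+1), F_n], [F_n, F_(n-1)]] with Q = [[1,1],[1,0]].
n = 13 = 1101₂. Square-and-multiply, entries mod 102:
Q^1 = [[1,1],[1,0]]
Q^3 = (Q^1)²·Q = [[3,2],[2,1]]
Q^6 = (Q^3)² = [[13,8],[8,5]]
Q^13 = (Q^6)²·Q = [[71,29],[29,42]]
F_13 mod 102 = Q^13[0][1] = 29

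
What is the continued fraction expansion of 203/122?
[1; 1, 1, 1, 40]

Euclidean algorithm steps:
203 = 1 × 122 + 81
122 = 1 × 81 + 41
81 = 1 × 41 + 40
41 = 1 × 40 + 1
40 = 40 × 1 + 0
Continued fraction: [1; 1, 1, 1, 40]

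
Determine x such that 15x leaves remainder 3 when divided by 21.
x ≡ 3 (mod 7)

gcd(15, 21) = 3, which divides 3, so solutions exist.
Divide through by 3: 5x ≡ 1 (mod 7).
Find 5^(-1) mod 7 by the extended Euclidean algorithm:
7 = 1 × 5 + 2  ⟹  2 = (1)·7 + (-1)·5
5 = 2 × 2 + 1  ⟹  1 = (-2)·7 + (3)·5
So (3)·5 ≡ 1 (mod 7), i.e. 5^(-1) ≡ 3 (mod 7).
x ≡ 3 × 1 = 3 ≡ 3 (mod 7).
Check: 15 × 3 = 45 ≡ 3 (mod 21).
x ≡ 3 (mod 7), giving 3 solutions mod 21.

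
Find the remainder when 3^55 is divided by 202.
161

Repeated squaring. Binary of 55 = 110111.
3^1 ≡ 3 (mod 202); 3^2 ≡ 9 (mod 202); 3^4 ≡ 81 (mod 202); 3^8 ≡ 97 (mod 202); 3^16 ≡ 117 (mod 202); 3^32 ≡ 155 (mod 202)
3^55 = 3^1 × 3^2 × 3^4 × 3^16 × 3^32 ≡ 161 (mod 202)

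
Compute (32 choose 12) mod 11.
9

Using Lucas' theorem:
Write n=32 and k=12 in base 11:
n in base 11: [2, 10]
k in base 11: [1, 1]
C(32,12) mod 11 = ∏ C(n_i, k_i) mod 11
Digit binomials (mod 11): C(2,1) = 2; C(10,1) = 10
Product: 2 × 10 = 20 ≡ 9 (mod 11)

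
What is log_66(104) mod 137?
27

Baby-step giant-step with step n = ⌈√137⌉ = 12.
Baby steps 66^j mod 137 (j:value) for j=0..11: 0:1, 1:66, 2:109, 3:70, 4:99, 5:95, 6:105, 7:80, 8:74, 9:89, 10:120, 11:111.
Giant-step multiplier: 66^(-12) ≡ 66^(136-12) = 66^124 ≡ 78 (mod 137).
Giant steps γ_i = 104·78^i mod 137: γ_0=104, γ_1=29, γ_2=70 (in table at j=3).
x = i·n + j = 2·12 + 3 = 27.
Check: 66^27 ≡ 104 (mod 137).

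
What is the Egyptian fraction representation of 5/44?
1/9 + 1/396

Greedy algorithm:
5/44: ceiling(44/5) = 9, use 1/9
1/396: ceiling(396/1) = 396, use 1/396
Result: 5/44 = 1/9 + 1/396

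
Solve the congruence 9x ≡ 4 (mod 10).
x ≡ 6 (mod 10)

gcd(9, 10) = 1, which divides 4, so solutions exist.
Find 9^(-1) mod 10 by the extended Euclidean algorithm:
10 = 1 × 9 + 1  ⟹  1 = (1)·10 + (-1)·9
So (-1)·9 ≡ 1 (mod 10), i.e. 9^(-1) ≡ -1 ≡ 9 (mod 10).
x ≡ 9 × 4 = 36 ≡ 6 (mod 10).
Check: 9 × 6 = 54 ≡ 4 (mod 10).
Unique solution: x ≡ 6 (mod 10)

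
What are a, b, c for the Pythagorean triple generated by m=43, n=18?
(1525, 1548, 2173)

Euclid's formula: a = m² - n², b = 2mn, c = m² + n²
m = 43, n = 18
a = 43² - 18² = 1849 - 324 = 1525
b = 2 × 43 × 18 = 1548
c = 43² + 18² = 1849 + 324 = 2173
Verification: 1525² + 1548² = 2325625 + 2396304 = 4721929 = 2173² ✓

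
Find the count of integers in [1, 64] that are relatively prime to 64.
32

64 = 2^6
φ(n) = n × ∏(1 - 1/p) for each prime p dividing n
φ(64) = 64 × (1 - 1/2) = 32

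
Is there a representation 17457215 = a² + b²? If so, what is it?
Not possible

Factorization: 17457215 = 5 × 17 × 59^3
By Fermat: n is sum of two squares iff every prime p ≡ 3 (mod 4) appears to even power.
Prime(s) ≡ 3 (mod 4) with odd exponent: [(59, 3)]
Therefore 17457215 cannot be expressed as a² + b².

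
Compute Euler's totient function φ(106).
52

106 = 2 × 53
φ(n) = n × ∏(1 - 1/p) for each prime p dividing n
φ(106) = 106 × (1 - 1/2) × (1 - 1/53) = 52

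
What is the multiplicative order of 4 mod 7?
3

7 is prime, so ord(4) divides φ(7) = 6.
Divisors of 6: 1, 2, 3, 6.
Repeated squaring: 4^1 ≡ 4, 4^2 ≡ 2, 4^4 ≡ 4 (mod 7).
Test 4^d mod 7 for each divisor d in increasing order:
4^1 ≡ 4
4^2 ≡ 2
4^3 = 4^2·4^1 ≡ 1  ← first divisor giving 1
The order is 3.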